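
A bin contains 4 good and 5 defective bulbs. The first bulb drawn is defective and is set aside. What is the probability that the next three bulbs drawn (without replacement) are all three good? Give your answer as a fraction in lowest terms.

With the first bulb removed, 4 good remain out of 8.
P = 4/8 × 3/7 × 2/6 = 24/336 = 1/14.

1/14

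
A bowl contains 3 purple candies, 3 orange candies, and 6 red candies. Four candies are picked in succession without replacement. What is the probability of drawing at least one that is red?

32/33

P(no red) = 6/12 × 5/11 × 4/10 × 3/9 = 360/11880 = 1/33.
P(at least one) = 1 − 1/33 = 32/33.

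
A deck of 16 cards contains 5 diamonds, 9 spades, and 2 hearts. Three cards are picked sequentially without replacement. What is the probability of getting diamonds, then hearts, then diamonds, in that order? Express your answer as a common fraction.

Each draw changes the counts, so multiply the conditional probabilities along the sequence:
P = 5/16 × 2/15 × 4/14 = 40/3360 = 1/84.

1/84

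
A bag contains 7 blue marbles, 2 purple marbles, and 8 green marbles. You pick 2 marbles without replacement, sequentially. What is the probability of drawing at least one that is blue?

P(no blue) = 10/17 × 9/16 = 90/272 = 45/136.
P(at least one) = 1 − 45/136 = 91/136.

91/136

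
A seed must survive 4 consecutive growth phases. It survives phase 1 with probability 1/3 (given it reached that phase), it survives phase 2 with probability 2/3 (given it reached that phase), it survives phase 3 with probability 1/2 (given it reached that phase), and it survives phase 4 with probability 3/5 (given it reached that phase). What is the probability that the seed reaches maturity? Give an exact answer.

Multiplying along the chain,
P = 1/3 × 2/3 × 1/2 × 3/5 = 6/90 = 1/15.

1/15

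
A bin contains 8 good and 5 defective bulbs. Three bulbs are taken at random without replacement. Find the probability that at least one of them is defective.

115/143

P(no defective) = 8/13 × 7/12 × 6/11 = 336/1716 = 28/143.
P(at least one) = 1 − 28/143 = 115/143.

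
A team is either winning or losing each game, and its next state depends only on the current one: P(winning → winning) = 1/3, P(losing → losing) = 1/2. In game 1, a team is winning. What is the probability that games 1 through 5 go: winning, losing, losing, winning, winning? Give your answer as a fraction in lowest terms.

1/18

Game 1 is given. For each transition, use the conditional probability from the current state:
P(losing | winning) = 2/3; P(losing | losing) = 1/2; P(winning | losing) = 1/2; P(winning | winning) = 1/3.
P = 2/3 × 1/2 × 1/2 × 1/3 = 2/36 = 1/18.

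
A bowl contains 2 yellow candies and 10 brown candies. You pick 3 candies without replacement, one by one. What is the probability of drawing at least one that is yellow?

5/11

P(no yellow) = 10/12 × 9/11 × 8/10 = 720/1320 = 6/11.
P(at least one) = 1 − 6/11 = 5/11.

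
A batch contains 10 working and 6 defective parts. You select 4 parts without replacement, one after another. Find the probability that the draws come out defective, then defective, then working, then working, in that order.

Multiply the probability of each draw given the previous ones:
P = 6/16 × 5/15 × 10/14 × 9/13 = 2700/43680 = 45/728.

45/728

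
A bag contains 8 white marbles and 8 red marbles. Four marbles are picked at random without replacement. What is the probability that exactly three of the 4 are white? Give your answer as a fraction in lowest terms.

16/65

One ordering (white drawn first) has probability 8/16 × 7/15 × 6/14 × 8/13 = 2688/43680 = 4/65.
There are C(4,3) = 4 such orderings, each equally likely, so P = 4 × 4/65 = 16/65.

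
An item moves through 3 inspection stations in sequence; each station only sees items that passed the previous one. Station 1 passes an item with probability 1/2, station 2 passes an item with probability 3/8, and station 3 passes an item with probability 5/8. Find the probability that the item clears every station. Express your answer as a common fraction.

Multiplying along the chain,
P = 1/2 × 3/8 × 5/8 = 15/128.

15/128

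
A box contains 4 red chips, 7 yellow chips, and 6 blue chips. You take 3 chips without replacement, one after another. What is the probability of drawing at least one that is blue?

103/136

P(no blue) = 11/17 × 10/16 × 9/15 = 990/4080 = 33/136.
P(at least one) = 1 − 33/136 = 103/136.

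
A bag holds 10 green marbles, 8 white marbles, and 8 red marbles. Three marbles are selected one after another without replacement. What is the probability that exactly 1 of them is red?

One ordering (red drawn first) has probability 8/26 × 18/25 × 17/24 = 2448/15600 = 51/325.
There are C(3,1) = 3 such orderings, each equally likely, so P = 3 × 51/325 = 153/325.

153/325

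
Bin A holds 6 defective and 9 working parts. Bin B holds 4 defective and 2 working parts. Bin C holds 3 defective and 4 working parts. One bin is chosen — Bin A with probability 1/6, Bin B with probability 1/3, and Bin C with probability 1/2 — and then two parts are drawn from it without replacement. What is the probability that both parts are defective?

8/35

From Bin A: P(both defective) = (6/15)(5/14) = 1/7.
From Bin B: P(both defective) = (4/6)(3/5) = 2/5.
From Bin C: P(both defective) = (3/7)(2/6) = 1/7.
Total probability = (1/6)(1/7) + (1/3)(2/5) + (1/2)(1/7) = 8/35.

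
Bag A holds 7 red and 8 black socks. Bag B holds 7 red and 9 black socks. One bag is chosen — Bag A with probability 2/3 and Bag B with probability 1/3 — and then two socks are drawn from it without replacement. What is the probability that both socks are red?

From Bag A: P(both red) = (7/15)(6/14) = 1/5.
From Bag B: P(both red) = (7/16)(6/15) = 7/40.
Total probability = (2/3)(1/5) + (1/3)(7/40) = 23/120.

23/120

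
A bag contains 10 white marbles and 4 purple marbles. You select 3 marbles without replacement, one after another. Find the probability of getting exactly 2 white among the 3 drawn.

One ordering (white drawn first) has probability 10/14 × 9/13 × 4/12 = 360/2184 = 15/91.
There are C(3,2) = 3 such orderings, each equally likely, so P = 3 × 15/91 = 45/91.

45/91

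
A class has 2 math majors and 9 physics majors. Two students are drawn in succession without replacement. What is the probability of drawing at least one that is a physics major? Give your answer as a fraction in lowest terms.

54/55

P(no physics majors) = 2/11 × 1/10 = 2/110 = 1/55.
P(at least one) = 1 − 1/55 = 54/55.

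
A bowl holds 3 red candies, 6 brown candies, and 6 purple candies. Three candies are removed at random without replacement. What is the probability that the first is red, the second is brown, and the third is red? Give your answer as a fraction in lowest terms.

Chain rule:
P = 3/15 × 6/14 × 2/13 = 36/2730 = 6/455.

6/455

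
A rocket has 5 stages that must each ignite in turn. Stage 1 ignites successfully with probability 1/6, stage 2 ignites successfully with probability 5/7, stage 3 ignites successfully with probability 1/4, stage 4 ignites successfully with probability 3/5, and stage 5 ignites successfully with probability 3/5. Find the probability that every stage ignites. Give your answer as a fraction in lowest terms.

3/280

The events are sequential, so multiply the conditional probabilities:
P = 1/6 × 5/7 × 1/4 × 3/5 × 3/5 = 45/4200 = 3/280.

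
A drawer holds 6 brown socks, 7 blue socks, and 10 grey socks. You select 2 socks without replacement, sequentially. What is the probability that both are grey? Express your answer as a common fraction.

45/253

P(all grey) = 10/23 × 9/22 = 90/506 = 45/253.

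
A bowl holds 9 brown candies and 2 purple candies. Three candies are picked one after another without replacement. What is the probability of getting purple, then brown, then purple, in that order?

Each draw changes the counts, so multiply the conditional probabilities along the sequence:
P = 2/11 × 9/10 × 1/9 = 18/990 = 1/55.

1/55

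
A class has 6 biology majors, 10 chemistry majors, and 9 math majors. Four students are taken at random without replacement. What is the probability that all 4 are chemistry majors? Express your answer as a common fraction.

21/1265

P(all chemistry majors) = 10/25 × 9/24 × 8/23 × 7/22 = 5040/303600 = 21/1265.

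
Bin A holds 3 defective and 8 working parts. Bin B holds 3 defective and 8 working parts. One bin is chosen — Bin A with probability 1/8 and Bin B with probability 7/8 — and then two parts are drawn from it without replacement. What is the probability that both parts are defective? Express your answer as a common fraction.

3/55

From Bin A: P(both defective) = (3/11)(2/10) = 3/55.
From Bin B: P(both defective) = (3/11)(2/10) = 3/55.
Total probability = (1/8)(3/55) + (7/8)(3/55) = 3/55.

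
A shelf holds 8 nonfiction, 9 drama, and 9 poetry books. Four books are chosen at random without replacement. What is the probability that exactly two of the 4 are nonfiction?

One ordering (nonfiction drawn first) has probability 8/26 × 7/25 × 18/24 × 17/23 = 17136/358800 = 357/7475.
There are C(4,2) = 6 such orderings, each equally likely, so P = 6 × 357/7475 = 2142/7475.

2142/7475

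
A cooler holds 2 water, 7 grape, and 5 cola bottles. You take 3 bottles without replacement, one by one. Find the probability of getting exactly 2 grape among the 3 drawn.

21/52

One ordering (grape drawn first) has probability 7/14 × 6/13 × 7/12 = 294/2184 = 7/52.
There are C(3,2) = 3 such orderings, each equally likely, so P = 3 × 7/52 = 21/52.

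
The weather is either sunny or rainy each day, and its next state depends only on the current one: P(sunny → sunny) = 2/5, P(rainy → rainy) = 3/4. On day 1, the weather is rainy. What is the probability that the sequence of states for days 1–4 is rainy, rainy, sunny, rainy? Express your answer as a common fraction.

9/80

Day 1 is given. For each transition, use the conditional probability from the current state:
P(rainy | rainy) = 3/4; P(sunny | rainy) = 1/4; P(rainy | sunny) = 3/5.
P = 3/4 × 1/4 × 3/5 = 9/80.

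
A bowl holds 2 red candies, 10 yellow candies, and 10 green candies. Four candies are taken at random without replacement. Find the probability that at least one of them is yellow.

124/133

P(no yellow) = 12/22 × 11/21 × 10/20 × 9/19 = 11880/175560 = 9/133.
P(at least one) = 1 − 9/133 = 124/133.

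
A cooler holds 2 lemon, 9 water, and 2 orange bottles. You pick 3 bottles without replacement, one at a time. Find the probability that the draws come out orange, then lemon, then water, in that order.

3/143

Each draw changes the counts, so multiply the conditional probabilities along the sequence:
P = 2/13 × 2/12 × 9/11 = 36/1716 = 3/143.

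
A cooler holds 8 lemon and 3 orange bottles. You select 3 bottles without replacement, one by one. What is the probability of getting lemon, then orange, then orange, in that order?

Chain rule:
P = 8/11 × 3/10 × 2/9 = 48/990 = 8/165.

8/165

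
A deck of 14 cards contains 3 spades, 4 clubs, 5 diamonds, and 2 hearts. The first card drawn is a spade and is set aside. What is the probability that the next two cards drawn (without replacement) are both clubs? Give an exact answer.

1/13

With the first card removed, 4 clubs remain out of 13.
P = 4/13 × 3/12 = 12/156 = 1/13.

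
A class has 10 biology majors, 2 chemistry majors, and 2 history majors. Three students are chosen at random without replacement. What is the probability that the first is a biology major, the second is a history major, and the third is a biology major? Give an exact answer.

15/182

Multiply the probability of each draw given the previous ones:
P = 10/14 × 2/13 × 9/12 = 180/2184 = 15/182.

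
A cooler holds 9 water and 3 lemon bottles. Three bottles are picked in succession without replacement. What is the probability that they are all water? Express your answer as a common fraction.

P = 9/12 × 8/11 × 7/10 = 504/1320 = 21/55.

21/55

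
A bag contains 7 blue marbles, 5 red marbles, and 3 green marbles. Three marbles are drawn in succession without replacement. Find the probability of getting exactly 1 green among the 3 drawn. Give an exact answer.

One ordering (green drawn first) has probability 3/15 × 12/14 × 11/13 = 396/2730 = 66/455.
There are C(3,1) = 3 such orderings, each equally likely, so P = 3 × 66/455 = 198/455.

198/455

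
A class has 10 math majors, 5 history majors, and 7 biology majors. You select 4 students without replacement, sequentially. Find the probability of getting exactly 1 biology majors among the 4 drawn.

91/209

One ordering (a biology major drawn first) has probability 7/22 × 15/21 × 14/20 × 13/19 = 19110/175560 = 91/836.
There are C(4,1) = 4 such orderings, each equally likely, so P = 4 × 91/836 = 91/209.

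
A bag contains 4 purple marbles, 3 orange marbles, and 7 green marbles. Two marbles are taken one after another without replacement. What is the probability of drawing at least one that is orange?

36/91

P(no orange) = 11/14 × 10/13 = 110/182 = 55/91.
P(at least one) = 1 − 55/91 = 36/91.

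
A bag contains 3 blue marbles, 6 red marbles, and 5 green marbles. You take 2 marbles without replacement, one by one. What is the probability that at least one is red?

P(no red) = 8/14 × 7/13 = 56/182 = 4/13.
P(at least one) = 1 − 4/13 = 9/13.

9/13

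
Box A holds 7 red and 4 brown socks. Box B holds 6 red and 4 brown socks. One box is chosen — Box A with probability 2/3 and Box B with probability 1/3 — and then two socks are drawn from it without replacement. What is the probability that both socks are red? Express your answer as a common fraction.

From Box A: P(both red) = (7/11)(6/10) = 21/55.
From Box B: P(both red) = (6/10)(5/9) = 1/3.
Total probability = (2/3)(21/55) + (1/3)(1/3) = 181/495.

181/495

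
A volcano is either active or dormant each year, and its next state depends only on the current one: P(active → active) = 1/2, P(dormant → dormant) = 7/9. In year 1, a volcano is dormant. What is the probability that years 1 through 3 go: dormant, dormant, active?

Year 1 is given. For each transition, use the conditional probability from the current state:
P(dormant | dormant) = 7/9; P(active | dormant) = 2/9.
P = 7/9 × 2/9 = 14/81.

14/81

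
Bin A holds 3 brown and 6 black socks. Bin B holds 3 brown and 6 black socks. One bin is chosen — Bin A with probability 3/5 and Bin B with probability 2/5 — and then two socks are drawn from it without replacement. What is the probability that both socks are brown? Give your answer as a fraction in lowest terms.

1/12

From Bin A: P(both brown) = (3/9)(2/8) = 1/12.
From Bin B: P(both brown) = (3/9)(2/8) = 1/12.
Total probability = (3/5)(1/12) + (2/5)(1/12) = 1/12.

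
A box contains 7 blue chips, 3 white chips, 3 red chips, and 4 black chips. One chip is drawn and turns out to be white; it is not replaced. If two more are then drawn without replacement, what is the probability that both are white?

After the first draw, 2 of the remaining 16 chips are white.
P = 2/16 × 1/15 = 2/240 = 1/120.

1/120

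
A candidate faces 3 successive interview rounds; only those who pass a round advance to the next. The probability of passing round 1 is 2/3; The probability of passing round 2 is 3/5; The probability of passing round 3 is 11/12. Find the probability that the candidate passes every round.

11/30

Multiplying along the chain,
P = 2/3 × 3/5 × 11/12 = 66/180 = 11/30.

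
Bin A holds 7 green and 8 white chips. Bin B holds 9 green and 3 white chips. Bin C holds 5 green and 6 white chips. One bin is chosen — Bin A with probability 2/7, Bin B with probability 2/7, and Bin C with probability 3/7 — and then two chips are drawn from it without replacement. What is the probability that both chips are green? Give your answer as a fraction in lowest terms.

16/55

From Bin A: P(both green) = (7/15)(6/14) = 1/5.
From Bin B: P(both green) = (9/12)(8/11) = 6/11.
From Bin C: P(both green) = (5/11)(4/10) = 2/11.
Total probability = (2/7)(1/5) + (2/7)(6/11) + (3/7)(2/11) = 16/55.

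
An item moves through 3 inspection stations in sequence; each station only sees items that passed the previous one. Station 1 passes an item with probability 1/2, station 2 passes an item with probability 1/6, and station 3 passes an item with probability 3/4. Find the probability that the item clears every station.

Each stage is reached only if all earlier stages succeed, so
P = 1/2 × 1/6 × 3/4 = 3/48 = 1/16.

1/16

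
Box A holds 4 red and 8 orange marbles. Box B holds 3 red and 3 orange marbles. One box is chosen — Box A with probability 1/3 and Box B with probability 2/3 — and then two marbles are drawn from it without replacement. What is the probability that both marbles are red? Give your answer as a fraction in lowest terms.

From Box A: P(both red) = (4/12)(3/11) = 1/11.
From Box B: P(both red) = (3/6)(2/5) = 1/5.
Total probability = (1/3)(1/11) + (2/3)(1/5) = 9/55.

9/55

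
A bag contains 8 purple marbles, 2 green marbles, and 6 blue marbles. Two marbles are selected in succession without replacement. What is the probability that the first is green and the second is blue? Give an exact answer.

1/20

Multiply the probability of each draw given the previous ones:
P = 2/16 × 6/15 = 12/240 = 1/20.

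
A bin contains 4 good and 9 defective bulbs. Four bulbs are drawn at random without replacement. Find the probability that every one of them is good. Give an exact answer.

1/715

P(all good) = 4/13 × 3/12 × 2/11 × 1/10 = 24/17160 = 1/715.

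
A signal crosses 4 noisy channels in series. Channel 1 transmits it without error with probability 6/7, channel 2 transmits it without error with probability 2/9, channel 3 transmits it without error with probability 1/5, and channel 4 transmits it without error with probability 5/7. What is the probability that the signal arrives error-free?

4/147

Multiplying along the chain,
P = 6/7 × 2/9 × 1/5 × 5/7 = 60/2205 = 4/147.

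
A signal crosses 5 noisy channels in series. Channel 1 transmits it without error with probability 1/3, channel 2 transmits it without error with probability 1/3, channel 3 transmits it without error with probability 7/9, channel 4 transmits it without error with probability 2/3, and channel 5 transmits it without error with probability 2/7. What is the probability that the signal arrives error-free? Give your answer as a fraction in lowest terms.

4/243

Each stage is reached only if all earlier stages succeed, so
P = 1/3 × 1/3 × 7/9 × 2/3 × 2/7 = 28/1701 = 4/243.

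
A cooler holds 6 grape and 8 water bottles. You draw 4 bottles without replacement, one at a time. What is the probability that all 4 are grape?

P(every draw is grape) = 6/14 × 5/13 × 4/12 × 3/11 = 360/24024 = 15/1001.

15/1001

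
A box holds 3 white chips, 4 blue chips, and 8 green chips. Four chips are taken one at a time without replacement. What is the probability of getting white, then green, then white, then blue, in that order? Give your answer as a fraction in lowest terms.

Chain rule:
P = 3/15 × 8/14 × 2/13 × 4/12 = 192/32760 = 8/1365.

8/1365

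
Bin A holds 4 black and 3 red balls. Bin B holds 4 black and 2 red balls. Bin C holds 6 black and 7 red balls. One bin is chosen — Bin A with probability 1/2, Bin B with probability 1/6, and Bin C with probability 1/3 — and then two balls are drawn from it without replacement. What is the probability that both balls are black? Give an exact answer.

249/910

From Bin A: P(both black) = (4/7)(3/6) = 2/7.
From Bin B: P(both black) = (4/6)(3/5) = 2/5.
From Bin C: P(both black) = (6/13)(5/12) = 5/26.
Total probability = (1/2)(2/7) + (1/6)(2/5) + (1/3)(5/26) = 249/910.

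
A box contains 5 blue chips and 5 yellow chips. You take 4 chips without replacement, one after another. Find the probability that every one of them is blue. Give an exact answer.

P(every draw is blue) = 5/10 × 4/9 × 3/8 × 2/7 = 120/5040 = 1/42.

1/42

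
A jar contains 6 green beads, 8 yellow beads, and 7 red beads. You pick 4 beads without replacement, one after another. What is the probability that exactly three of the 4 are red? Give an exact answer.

One ordering (red drawn first) has probability 7/21 × 6/20 × 5/19 × 14/18 = 2940/143640 = 7/342.
There are C(4,3) = 4 such orderings, each equally likely, so P = 4 × 7/342 = 14/171.

14/171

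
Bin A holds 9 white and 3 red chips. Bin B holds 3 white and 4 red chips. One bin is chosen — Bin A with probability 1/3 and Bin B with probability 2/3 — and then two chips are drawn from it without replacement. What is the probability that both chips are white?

64/231

From Bin A: P(both white) = (9/12)(8/11) = 6/11.
From Bin B: P(both white) = (3/7)(2/6) = 1/7.
Total probability = (1/3)(6/11) + (2/3)(1/7) = 64/231.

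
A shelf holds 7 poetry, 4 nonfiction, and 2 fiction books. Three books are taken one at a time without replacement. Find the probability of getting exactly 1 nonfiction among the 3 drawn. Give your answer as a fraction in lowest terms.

One ordering (nonfiction drawn first) has probability 4/13 × 9/12 × 8/11 = 288/1716 = 24/143.
There are C(3,1) = 3 such orderings, each equally likely, so P = 3 × 24/143 = 72/143.

72/143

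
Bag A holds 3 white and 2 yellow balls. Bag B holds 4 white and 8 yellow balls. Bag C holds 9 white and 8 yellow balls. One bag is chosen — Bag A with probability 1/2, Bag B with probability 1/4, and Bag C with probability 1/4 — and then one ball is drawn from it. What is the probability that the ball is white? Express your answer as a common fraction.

From Bag A: P(white) = 3/5.
From Bag B: P(white) = 4/12.
From Bag C: P(white) = 9/17.
Total probability = (1/2)(3/5) + (1/4)(4/12) + (1/4)(9/17) = 263/510.

263/510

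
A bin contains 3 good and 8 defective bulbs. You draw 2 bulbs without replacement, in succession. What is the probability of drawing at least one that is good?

P(no good) = 8/11 × 7/10 = 56/110 = 28/55.
P(at least one) = 1 − 28/55 = 27/55.

27/55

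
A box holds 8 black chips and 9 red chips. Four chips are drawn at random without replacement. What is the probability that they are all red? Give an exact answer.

9/170

P = 9/17 × 8/16 × 7/15 × 6/14 = 3024/57120 = 9/170.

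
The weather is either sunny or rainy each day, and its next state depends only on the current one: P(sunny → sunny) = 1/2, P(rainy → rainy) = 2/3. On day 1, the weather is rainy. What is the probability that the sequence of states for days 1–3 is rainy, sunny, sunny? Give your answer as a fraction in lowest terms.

1/6

Day 1 is given. For each transition, use the conditional probability from the current state:
P(sunny | rainy) = 1/3; P(sunny | sunny) = 1/2.
P = 1/3 × 1/2 = 1/6.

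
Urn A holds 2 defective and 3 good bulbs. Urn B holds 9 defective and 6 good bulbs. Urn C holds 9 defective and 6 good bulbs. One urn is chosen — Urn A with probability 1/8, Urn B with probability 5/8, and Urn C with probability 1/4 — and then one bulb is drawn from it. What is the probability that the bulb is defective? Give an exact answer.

23/40

From Urn A: P(defective) = 2/5.
From Urn B: P(defective) = 9/15.
From Urn C: P(defective) = 9/15.
Total probability = (1/8)(2/5) + (5/8)(9/15) + (1/4)(9/15) = 23/40.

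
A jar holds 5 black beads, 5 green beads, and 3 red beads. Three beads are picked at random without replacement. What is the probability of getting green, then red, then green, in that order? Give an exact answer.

5/143

Multiply the probability of each draw given the previous ones:
P = 5/13 × 3/12 × 4/11 = 60/1716 = 5/143.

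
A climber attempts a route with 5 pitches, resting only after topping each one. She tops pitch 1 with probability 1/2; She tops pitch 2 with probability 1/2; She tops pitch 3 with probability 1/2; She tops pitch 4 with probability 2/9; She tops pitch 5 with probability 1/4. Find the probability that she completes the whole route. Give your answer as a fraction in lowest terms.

1/144

Each stage is reached only if all earlier stages succeed, so
P = 1/2 × 1/2 × 1/2 × 2/9 × 1/4 = 2/288 = 1/144.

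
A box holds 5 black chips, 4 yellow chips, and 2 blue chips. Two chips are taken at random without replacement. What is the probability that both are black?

P(all black) = 5/11 × 4/10 = 20/110 = 2/11.

2/11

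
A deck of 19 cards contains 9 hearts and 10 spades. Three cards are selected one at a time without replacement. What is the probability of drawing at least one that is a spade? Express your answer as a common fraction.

295/323

P(no spades) = 9/19 × 8/18 × 7/17 = 504/5814 = 28/323.
P(at least one) = 1 − 28/323 = 295/323.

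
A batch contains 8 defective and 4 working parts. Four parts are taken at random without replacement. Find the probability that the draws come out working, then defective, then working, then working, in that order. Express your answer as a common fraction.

Chain rule:
P = 4/12 × 8/11 × 3/10 × 2/9 = 192/11880 = 8/495.

8/495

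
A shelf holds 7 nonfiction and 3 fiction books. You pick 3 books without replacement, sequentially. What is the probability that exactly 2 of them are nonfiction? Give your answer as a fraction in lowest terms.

One ordering (nonfiction drawn first) has probability 7/10 × 6/9 × 3/8 = 126/720 = 7/40.
There are C(3,2) = 3 such orderings, each equally likely, so P = 3 × 7/40 = 21/40.

21/40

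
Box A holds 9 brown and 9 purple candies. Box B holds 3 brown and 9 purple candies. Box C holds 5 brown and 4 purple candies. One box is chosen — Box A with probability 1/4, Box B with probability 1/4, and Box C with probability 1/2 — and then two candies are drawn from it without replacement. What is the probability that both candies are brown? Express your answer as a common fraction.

From Box A: P(both brown) = (9/18)(8/17) = 4/17.
From Box B: P(both brown) = (3/12)(2/11) = 1/22.
From Box C: P(both brown) = (5/9)(4/8) = 5/18.
Total probability = (1/4)(4/17) + (1/4)(1/22) + (1/2)(5/18) = 2815/13464.

2815/13464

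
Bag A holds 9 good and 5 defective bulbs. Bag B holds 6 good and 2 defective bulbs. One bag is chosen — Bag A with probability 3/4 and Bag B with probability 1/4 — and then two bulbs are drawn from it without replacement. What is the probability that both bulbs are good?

From Bag A: P(both good) = (9/14)(8/13) = 36/91.
From Bag B: P(both good) = (6/8)(5/7) = 15/28.
Total probability = (3/4)(36/91) + (1/4)(15/28) = 627/1456.

627/1456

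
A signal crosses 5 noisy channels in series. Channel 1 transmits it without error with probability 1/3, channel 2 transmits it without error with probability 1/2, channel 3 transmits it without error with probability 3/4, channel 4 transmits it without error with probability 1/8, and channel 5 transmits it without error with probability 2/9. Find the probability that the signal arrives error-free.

1/288

Multiplying along the chain,
P = 1/3 × 1/2 × 3/4 × 1/8 × 2/9 = 6/1728 = 1/288.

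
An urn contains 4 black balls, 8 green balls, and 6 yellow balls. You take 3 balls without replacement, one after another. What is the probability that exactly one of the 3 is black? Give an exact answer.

One ordering (black drawn first) has probability 4/18 × 14/17 × 13/16 = 728/4896 = 91/612.
There are C(3,1) = 3 such orderings, each equally likely, so P = 3 × 91/612 = 91/204.

91/204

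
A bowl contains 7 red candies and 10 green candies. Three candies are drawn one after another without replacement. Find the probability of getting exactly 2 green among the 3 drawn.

63/136

One ordering (green drawn first) has probability 10/17 × 9/16 × 7/15 = 630/4080 = 21/136.
There are C(3,2) = 3 such orderings, each equally likely, so P = 3 × 21/136 = 63/136.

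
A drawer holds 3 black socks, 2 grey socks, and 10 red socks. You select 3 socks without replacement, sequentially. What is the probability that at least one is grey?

13/35

P(no grey) = 13/15 × 12/14 × 11/13 = 1716/2730 = 22/35.
P(at least one) = 1 − 22/35 = 13/35.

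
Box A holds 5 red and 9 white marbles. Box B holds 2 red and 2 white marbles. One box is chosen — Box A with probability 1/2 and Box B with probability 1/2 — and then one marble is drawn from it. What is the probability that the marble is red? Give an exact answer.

3/7

From Box A: P(red) = 5/14.
From Box B: P(red) = 2/4.
Total probability = (1/2)(5/14) + (1/2)(2/4) = 3/7.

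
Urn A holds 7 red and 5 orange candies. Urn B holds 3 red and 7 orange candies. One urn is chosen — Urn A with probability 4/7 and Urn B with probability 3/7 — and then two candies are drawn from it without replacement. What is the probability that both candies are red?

81/385

From Urn A: P(both red) = (7/12)(6/11) = 7/22.
From Urn B: P(both red) = (3/10)(2/9) = 1/15.
Total probability = (4/7)(7/22) + (3/7)(1/15) = 81/385.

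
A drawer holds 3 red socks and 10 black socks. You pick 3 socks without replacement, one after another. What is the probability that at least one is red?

P(no red) = 10/13 × 9/12 × 8/11 = 720/1716 = 60/143.
P(at least one) = 1 − 60/143 = 83/143.

83/143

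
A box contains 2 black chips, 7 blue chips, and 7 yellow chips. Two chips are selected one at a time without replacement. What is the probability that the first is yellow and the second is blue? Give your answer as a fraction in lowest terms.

49/240

Multiply the probability of each draw given the previous ones:
P = 7/16 × 7/15 = 49/240.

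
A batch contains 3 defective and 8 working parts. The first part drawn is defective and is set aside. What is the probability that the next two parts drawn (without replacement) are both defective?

With the first part removed, 2 defective remain out of 10.
P = 2/10 × 1/9 = 2/90 = 1/45.

1/45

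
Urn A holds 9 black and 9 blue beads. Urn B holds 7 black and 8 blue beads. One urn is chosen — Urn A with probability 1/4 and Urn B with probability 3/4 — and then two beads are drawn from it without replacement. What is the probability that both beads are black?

From Urn A: P(both black) = (9/18)(8/17) = 4/17.
From Urn B: P(both black) = (7/15)(6/14) = 1/5.
Total probability = (1/4)(4/17) + (3/4)(1/5) = 71/340.

71/340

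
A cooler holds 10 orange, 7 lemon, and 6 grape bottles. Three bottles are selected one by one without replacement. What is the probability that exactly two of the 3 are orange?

585/1771

One ordering (orange drawn first) has probability 10/23 × 9/22 × 13/21 = 1170/10626 = 195/1771.
There are C(3,2) = 3 such orderings, each equally likely, so P = 3 × 195/1771 = 585/1771.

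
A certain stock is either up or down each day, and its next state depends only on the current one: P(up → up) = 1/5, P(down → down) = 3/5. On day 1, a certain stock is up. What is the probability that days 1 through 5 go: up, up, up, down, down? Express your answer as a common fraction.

12/625

Day 1 is given. For each transition, use the conditional probability from the current state:
P(up | up) = 1/5; P(up | up) = 1/5; P(down | up) = 4/5; P(down | down) = 3/5.
P = 1/5 × 1/5 × 4/5 × 3/5 = 12/625.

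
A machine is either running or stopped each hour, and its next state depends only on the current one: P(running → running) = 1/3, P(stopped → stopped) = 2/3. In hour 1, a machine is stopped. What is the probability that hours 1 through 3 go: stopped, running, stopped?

2/9

Hour 1 is given. For each transition, use the conditional probability from the current state:
P(running | stopped) = 1/3; P(stopped | running) = 2/3.
P = 1/3 × 2/3 = 2/9.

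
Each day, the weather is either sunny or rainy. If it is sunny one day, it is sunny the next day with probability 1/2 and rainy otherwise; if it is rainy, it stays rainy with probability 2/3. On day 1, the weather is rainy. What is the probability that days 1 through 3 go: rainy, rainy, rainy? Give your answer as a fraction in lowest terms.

4/9

Day 1 is given. For each transition, use the conditional probability from the current state:
P(rainy | rainy) = 2/3; P(rainy | rainy) = 2/3.
P = 2/3 × 2/3 = 4/9.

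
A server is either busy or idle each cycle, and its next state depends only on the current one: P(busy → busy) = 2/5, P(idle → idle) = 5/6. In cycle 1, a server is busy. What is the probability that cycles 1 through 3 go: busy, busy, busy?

4/25

Cycle 1 is given. For each transition, use the conditional probability from the current state:
P(busy | busy) = 2/5; P(busy | busy) = 2/5.
P = 2/5 × 2/5 = 4/25.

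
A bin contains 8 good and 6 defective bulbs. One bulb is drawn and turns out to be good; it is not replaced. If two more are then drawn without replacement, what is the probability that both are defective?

After the first draw, 6 of the remaining 13 bulbs are defective.
P = 6/13 × 5/12 = 30/156 = 5/26.

5/26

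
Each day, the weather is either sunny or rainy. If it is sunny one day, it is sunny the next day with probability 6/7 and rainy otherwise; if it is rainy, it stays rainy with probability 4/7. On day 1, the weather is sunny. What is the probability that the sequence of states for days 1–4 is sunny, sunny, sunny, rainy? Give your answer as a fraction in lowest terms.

Day 1 is given. For each transition, use the conditional probability from the current state:
P(sunny | sunny) = 6/7; P(sunny | sunny) = 6/7; P(rainy | sunny) = 1/7.
P = 6/7 × 6/7 × 1/7 = 36/343.

36/343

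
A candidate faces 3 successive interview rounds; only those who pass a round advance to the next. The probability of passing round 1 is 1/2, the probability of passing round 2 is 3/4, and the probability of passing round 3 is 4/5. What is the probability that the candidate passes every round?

The events are sequential, so multiply the conditional probabilities:
P = 1/2 × 3/4 × 4/5 = 12/40 = 3/10.

3/10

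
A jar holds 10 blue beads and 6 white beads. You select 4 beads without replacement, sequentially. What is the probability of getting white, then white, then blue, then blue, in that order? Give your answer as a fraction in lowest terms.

45/728

Multiply the probability of each draw given the previous ones:
P = 6/16 × 5/15 × 10/14 × 9/13 = 2700/43680 = 45/728.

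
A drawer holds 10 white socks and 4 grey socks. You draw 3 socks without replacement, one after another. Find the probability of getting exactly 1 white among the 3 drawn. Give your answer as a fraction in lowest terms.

One ordering (white drawn first) has probability 10/14 × 4/13 × 3/12 = 120/2184 = 5/91.
There are C(3,1) = 3 such orderings, each equally likely, so P = 3 × 5/91 = 15/91.

15/91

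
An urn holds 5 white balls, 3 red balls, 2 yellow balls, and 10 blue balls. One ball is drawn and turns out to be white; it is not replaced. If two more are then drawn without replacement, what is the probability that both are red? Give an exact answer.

After the first draw, 3 of the remaining 19 balls are red.
P = 3/19 × 2/18 = 6/342 = 1/57.

1/57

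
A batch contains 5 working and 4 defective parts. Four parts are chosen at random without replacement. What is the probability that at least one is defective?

121/126

P(no defective) = 5/9 × 4/8 × 3/7 × 2/6 = 120/3024 = 5/126.
P(at least one) = 1 − 5/126 = 121/126.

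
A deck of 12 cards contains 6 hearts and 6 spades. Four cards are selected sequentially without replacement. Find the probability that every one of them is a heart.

1/33

P(all hearts) = 6/12 × 5/11 × 4/10 × 3/9 = 360/11880 = 1/33.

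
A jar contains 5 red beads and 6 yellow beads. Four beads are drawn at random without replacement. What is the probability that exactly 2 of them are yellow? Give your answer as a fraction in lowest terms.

One ordering (yellow drawn first) has probability 6/11 × 5/10 × 5/9 × 4/8 = 600/7920 = 5/66.
There are C(4,2) = 6 such orderings, each equally likely, so P = 6 × 5/66 = 5/11.

5/11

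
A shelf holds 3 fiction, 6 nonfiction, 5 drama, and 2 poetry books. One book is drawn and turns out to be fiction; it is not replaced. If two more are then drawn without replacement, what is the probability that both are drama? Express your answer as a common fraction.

With the first book removed, 5 drama remain out of 15.
P = 5/15 × 4/14 = 20/210 = 2/21.

2/21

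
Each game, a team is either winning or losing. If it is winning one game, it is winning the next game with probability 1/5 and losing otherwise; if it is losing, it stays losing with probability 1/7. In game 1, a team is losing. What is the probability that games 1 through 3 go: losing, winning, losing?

Game 1 is given. For each transition, use the conditional probability from the current state:
P(winning | losing) = 6/7; P(losing | winning) = 4/5.
P = 6/7 × 4/5 = 24/35.

24/35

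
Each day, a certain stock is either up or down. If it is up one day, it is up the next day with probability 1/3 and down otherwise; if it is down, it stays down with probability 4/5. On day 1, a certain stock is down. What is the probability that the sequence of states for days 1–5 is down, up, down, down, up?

Day 1 is given. For each transition, use the conditional probability from the current state:
P(up | down) = 1/5; P(down | up) = 2/3; P(down | down) = 4/5; P(up | down) = 1/5.
P = 1/5 × 2/3 × 4/5 × 1/5 = 8/375.

8/375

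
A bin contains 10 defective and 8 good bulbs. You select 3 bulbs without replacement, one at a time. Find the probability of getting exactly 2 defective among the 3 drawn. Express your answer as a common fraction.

One ordering (defective drawn first) has probability 10/18 × 9/17 × 8/16 = 720/4896 = 5/34.
There are C(3,2) = 3 such orderings, each equally likely, so P = 3 × 5/34 = 15/34.

15/34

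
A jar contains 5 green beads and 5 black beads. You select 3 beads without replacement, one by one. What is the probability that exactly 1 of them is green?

5/12

One ordering (green drawn first) has probability 5/10 × 5/9 × 4/8 = 100/720 = 5/36.
There are C(3,1) = 3 such orderings, each equally likely, so P = 3 × 5/36 = 5/12.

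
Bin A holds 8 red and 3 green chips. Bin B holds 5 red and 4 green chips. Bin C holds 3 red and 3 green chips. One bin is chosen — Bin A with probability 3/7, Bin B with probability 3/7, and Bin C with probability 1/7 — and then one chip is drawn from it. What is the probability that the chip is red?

41/66

From Bin A: P(red) = 8/11.
From Bin B: P(red) = 5/9.
From Bin C: P(red) = 3/6.
Total probability = (3/7)(8/11) + (3/7)(5/9) + (1/7)(3/6) = 41/66.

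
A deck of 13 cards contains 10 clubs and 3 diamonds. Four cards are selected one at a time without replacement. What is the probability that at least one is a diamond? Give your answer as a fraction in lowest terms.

101/143

P(no diamonds) = 10/13 × 9/12 × 8/11 × 7/10 = 5040/17160 = 42/143.
P(at least one) = 1 − 42/143 = 101/143.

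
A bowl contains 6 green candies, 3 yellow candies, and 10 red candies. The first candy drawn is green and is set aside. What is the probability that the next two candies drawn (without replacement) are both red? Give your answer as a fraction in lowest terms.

5/17

With the first candy removed, 10 red remain out of 18.
P = 10/18 × 9/17 = 90/306 = 5/17.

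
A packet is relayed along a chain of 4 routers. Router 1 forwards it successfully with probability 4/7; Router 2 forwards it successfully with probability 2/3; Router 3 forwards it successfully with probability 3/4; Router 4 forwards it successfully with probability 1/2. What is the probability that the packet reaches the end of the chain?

1/7

The events are sequential, so multiply the conditional probabilities:
P = 4/7 × 2/3 × 3/4 × 1/2 = 24/168 = 1/7.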